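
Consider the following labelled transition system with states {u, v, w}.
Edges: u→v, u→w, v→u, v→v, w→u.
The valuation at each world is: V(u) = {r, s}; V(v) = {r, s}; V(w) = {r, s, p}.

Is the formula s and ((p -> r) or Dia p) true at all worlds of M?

Let φ = s and ((p -> r) or Dia p). Evaluate φ at each world:
  u (successors {v, w}): φ is true.
  v (successors {u, v}): φ is true.
  w (successors {u}): φ is true.
For instance, at v:
  At v: s is true, (p -> r) or Dia p is true, so s and ((p -> r) or Dia p) is true.
    At v: p -> r is true, Dia p is false, so (p -> r) or Dia p is true.
      At v: Dia p requires p at some successor in {u, v}.
        At u: p is false.
        At v: p is false.
      So Dia p is false at v.

Yes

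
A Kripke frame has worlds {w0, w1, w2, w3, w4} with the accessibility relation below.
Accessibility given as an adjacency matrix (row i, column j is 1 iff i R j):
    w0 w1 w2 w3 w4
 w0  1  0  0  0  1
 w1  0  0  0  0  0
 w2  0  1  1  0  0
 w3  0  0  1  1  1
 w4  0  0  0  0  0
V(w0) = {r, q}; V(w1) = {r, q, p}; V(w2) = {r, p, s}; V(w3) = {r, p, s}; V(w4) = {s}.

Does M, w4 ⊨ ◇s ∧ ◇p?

No

At w4: ◇s is false, ◇p is false, so ◇s ∧ ◇p is false.
  At w4: no accessible worlds, so ◇s is false.
  At w4: no accessible worlds, so ◇p is false.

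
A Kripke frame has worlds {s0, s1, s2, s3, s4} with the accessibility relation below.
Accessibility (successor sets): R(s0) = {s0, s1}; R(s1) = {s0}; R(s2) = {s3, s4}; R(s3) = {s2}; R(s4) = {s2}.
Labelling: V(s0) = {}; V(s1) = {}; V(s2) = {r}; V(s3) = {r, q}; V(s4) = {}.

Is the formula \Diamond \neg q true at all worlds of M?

Yes

Let φ = \Diamond \neg q. Evaluate φ at each world:
  s0 (successors {s0, s1}): φ is true.
  s1 (successors {s0}): φ is true.
  s2 (successors {s3, s4}): φ is true.
  s3 (successors {s2}): φ is true.
  s4 (successors {s2}): φ is true.
For instance, at s4:
  At s4: \Diamond \neg q requires \neg q at some successor in {s2}.
    \neg q holds at s2, so \Diamond \neg q is true at s4.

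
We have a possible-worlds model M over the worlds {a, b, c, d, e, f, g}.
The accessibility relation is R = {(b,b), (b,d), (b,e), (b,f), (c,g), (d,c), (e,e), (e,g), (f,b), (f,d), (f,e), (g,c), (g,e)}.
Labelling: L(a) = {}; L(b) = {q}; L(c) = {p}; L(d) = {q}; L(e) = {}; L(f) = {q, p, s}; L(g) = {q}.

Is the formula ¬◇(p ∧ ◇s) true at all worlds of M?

Yes

Let φ = ¬◇(p ∧ ◇s). Evaluate φ at each world:
  a (successors ∅): φ is true.
  b (successors {b, d, e, f}): φ is true.
  c (successors {g}): φ is true.
  d (successors {c}): φ is true.
  e (successors {e, g}): φ is true.
  f (successors {b, d, e}): φ is true.
  g (successors {c, e}): φ is true.
For instance, at e:
  At e: ◇(p ∧ ◇s) is false, so ¬◇(p ∧ ◇s) is true.
    At e: ◇(p ∧ ◇s) requires p ∧ ◇s at some successor in {e, g}.
      At e: p ∧ ◇s is false.
      At g: p ∧ ◇s is false.
    So ◇(p ∧ ◇s) is false at e.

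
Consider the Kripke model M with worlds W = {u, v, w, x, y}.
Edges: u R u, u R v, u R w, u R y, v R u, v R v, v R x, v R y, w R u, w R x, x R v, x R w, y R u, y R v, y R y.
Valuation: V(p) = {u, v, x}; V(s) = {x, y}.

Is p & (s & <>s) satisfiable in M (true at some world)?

Let φ = p & (s & <>s). Evaluate φ at each world:
  u (successors {u, v, w, y}): φ is false.
  v (successors {u, v, x, y}): φ is false.
  w (successors {u, x}): φ is false.
  x (successors {v, w}): φ is false.
  y (successors {u, v, y}): φ is false.
For instance, at u:
  At u: p is true, s & <>s is false, so p & (s & <>s) is false.
    At u: s is false, <>s is true, so s & <>s is false.
      At u: <>s requires s at some successor in {u, v, w, y}.
        s holds at y, so <>s is true at u.

No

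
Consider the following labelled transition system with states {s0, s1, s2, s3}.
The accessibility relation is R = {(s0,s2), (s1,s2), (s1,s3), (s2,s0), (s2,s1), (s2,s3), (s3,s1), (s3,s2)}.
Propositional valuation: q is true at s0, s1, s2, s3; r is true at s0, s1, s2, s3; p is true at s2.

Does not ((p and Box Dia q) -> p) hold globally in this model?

No

Recall that Box ψ holds at a world iff ψ holds at every accessible world, and Dia ψ holds iff ψ holds at some accessible world.
Let φ = not ((p and Box Dia q) -> p). Evaluate φ at each world:
  s0 (successors {s2}): φ is false.
  s1 (successors {s2, s3}): φ is false.
  s2 (successors {s0, s1, s3}): φ is false.
  s3 (successors {s1, s2}): φ is false.
Detail at s0 (counterexample):
  At s0: (p and Box Dia q) -> p is true, so not ((p and Box Dia q) -> p) is false.
    At s0: p and Box Dia q is false, p is false, so (p and Box Dia q) -> p is true.
      At s0: p is false, Box Dia q is true, so p and Box Dia q is false.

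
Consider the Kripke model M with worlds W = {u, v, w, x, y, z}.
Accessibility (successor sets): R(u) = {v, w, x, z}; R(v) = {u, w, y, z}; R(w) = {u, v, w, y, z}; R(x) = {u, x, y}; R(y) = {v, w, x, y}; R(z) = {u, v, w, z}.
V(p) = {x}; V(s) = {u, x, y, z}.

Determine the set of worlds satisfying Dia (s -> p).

u, v, w, x, y, z

Let φ = Dia (s -> p). Evaluate φ at each world:
  u (successors {v, w, x, z}): φ is true.
  v (successors {u, w, y, z}): φ is true.
  w (successors {u, v, w, y, z}): φ is true.
  x (successors {u, x, y}): φ is true.
  y (successors {v, w, x, y}): φ is true.
  z (successors {u, v, w, z}): φ is true.
For instance, at u:
  At u: Dia (s -> p) requires s -> p at some successor in {v, w, x, z}.
    s -> p holds at v, so Dia (s -> p) is true at u.
Satisfying worlds: {u, v, w, x, y, z}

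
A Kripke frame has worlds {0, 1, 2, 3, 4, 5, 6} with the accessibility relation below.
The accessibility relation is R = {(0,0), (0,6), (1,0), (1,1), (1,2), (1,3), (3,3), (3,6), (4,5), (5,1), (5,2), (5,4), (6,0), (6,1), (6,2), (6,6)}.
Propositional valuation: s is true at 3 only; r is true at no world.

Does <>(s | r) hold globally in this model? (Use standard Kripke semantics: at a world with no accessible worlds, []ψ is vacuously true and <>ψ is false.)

No

Recall that <>ψ holds at a world iff ψ holds at some accessible world.
Let φ = <>(s | r). Evaluate φ at each world:
  0 (successors {0, 6}): φ is false.
  1 (successors {0, 1, 2, 3}): φ is true.
  2 (successors ∅): φ is false.
  3 (successors {3, 6}): φ is true.
  4 (successors {5}): φ is false.
  5 (successors {1, 2, 4}): φ is false.
  6 (successors {0, 1, 2, 6}): φ is false.
Detail at 0 (counterexample):
  At 0: <>(s | r) requires s | r at some successor in {0, 6}.
    At 0: s | r is false.
    At 6: s | r is false.
  So <>(s | r) is false at 0.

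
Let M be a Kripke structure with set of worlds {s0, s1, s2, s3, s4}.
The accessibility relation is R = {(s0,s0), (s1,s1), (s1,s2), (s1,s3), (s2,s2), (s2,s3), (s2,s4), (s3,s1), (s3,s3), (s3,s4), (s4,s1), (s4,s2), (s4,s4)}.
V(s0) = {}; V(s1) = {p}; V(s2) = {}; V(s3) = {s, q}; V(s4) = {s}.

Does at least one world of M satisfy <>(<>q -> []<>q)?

Yes

Recall that []ψ holds at a world iff ψ holds at every accessible world, and <>ψ holds iff ψ holds at some accessible world.
Let φ = <>(<>q -> []<>q). Evaluate φ at each world:
  s0 (successors {s0}): φ is true.
  s1 (successors {s1, s2, s3}): φ is true.
  s2 (successors {s2, s3, s4}): φ is true.
  s3 (successors {s1, s3, s4}): φ is true.
  s4 (successors {s1, s2, s4}): φ is true.
Detail at s0 (witness):
  At s0: <>(<>q -> []<>q) requires <>q -> []<>q at some successor in {s0}.
    <>q -> []<>q holds at s0, so <>(<>q -> []<>q) is true at s0.
      At s0: <>q is false, []<>q is false, so <>q -> []<>q is true.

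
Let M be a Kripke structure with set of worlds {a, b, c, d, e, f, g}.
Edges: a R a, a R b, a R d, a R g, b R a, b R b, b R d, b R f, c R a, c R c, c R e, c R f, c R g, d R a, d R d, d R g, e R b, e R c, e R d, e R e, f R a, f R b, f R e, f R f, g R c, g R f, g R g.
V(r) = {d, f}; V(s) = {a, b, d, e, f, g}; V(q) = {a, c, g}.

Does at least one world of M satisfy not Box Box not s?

Recall that Box ψ holds at a world iff ψ holds at every accessible world, and Dia ψ holds iff ψ holds at some accessible world.
Let φ = not Box Box not s. Evaluate φ at each world:
  a (successors {a, b, d, g}): φ is true.
  b (successors {a, b, d, f}): φ is true.
  c (successors {a, c, e, f, g}): φ is true.
  d (successors {a, d, g}): φ is true.
  e (successors {b, c, d, e}): φ is true.
  f (successors {a, b, e, f}): φ is true.
  g (successors {c, f, g}): φ is true.
Detail at a (witness):
  At a: Box Box not s is false, so not Box Box not s is true.
    At a: Box Box not s requires Box not s at every successor {a, b, d, g}.
      Box not s fails at a, so Box Box not s is false at a.

Yes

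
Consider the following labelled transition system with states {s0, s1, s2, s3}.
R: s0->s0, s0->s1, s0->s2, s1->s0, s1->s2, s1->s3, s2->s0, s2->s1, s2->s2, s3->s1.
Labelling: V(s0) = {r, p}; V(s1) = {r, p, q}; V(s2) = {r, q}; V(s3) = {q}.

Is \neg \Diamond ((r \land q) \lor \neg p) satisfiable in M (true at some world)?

No

Let φ = \neg \Diamond ((r \land q) \lor \neg p). Evaluate φ at each world:
  s0 (successors {s0, s1, s2}): φ is false.
  s1 (successors {s0, s2, s3}): φ is false.
  s2 (successors {s0, s1, s2}): φ is false.
  s3 (successors {s1}): φ is false.
For instance, at s3:
  At s3: \Diamond ((r \land q) \lor \neg p) is true, so \neg \Diamond ((r \land q) \lor \neg p) is false.
    At s3: \Diamond ((r \land q) \lor \neg p) requires (r \land q) \lor \neg p at some successor in {s1}.
      (r \land q) \lor \neg p holds at s1, so \Diamond ((r \land q) \lor \neg p) is true at s3.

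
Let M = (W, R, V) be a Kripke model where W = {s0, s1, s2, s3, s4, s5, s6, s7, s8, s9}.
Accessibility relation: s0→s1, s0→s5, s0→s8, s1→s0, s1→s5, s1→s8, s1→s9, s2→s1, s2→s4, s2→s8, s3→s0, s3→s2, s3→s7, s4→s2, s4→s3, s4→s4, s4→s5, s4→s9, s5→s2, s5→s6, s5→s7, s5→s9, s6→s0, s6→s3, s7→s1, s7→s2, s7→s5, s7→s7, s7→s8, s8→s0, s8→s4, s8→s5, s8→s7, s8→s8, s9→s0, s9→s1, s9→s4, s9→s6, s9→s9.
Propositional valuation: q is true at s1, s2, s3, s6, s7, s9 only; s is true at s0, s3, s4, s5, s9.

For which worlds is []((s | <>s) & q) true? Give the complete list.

Let φ = []((s | <>s) & q). Evaluate φ at each world:
  s0 (successors {s1, s5, s8}): φ is false.
  s1 (successors {s0, s5, s8, s9}): φ is false.
  s2 (successors {s1, s4, s8}): φ is false.
  s3 (successors {s0, s2, s7}): φ is false.
  s4 (successors {s2, s3, s4, s5, s9}): φ is false.
  s5 (successors {s2, s6, s7, s9}): φ is true.
  s6 (successors {s0, s3}): φ is false.
  s7 (successors {s1, s2, s5, s7, s8}): φ is false.
  s8 (successors {s0, s4, s5, s7, s8}): φ is false.
  s9 (successors {s0, s1, s4, s6, s9}): φ is false.
For instance, at s1:
  At s1: []((s | <>s) & q) requires (s | <>s) & q at every successor {s0, s5, s8, s9}.
    (s | <>s) & q fails at s0, so []((s | <>s) & q) is false at s1.
      At s0: s | <>s is true, q is false, so (s | <>s) & q is false.
Satisfying worlds: {s5}

s5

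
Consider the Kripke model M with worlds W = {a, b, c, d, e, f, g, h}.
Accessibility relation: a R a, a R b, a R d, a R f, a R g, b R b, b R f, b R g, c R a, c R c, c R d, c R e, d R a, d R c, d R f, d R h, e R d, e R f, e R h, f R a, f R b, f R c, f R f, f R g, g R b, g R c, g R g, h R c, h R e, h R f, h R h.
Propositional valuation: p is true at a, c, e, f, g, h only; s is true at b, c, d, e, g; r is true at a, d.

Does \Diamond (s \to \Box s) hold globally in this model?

Yes

Let φ = \Diamond (s \to \Box s). Evaluate φ at each world:
  a (successors {a, b, d, f, g}): φ is true.
  b (successors {b, f, g}): φ is true.
  c (successors {a, c, d, e}): φ is true.
  d (successors {a, c, f, h}): φ is true.
  e (successors {d, f, h}): φ is true.
  f (successors {a, b, c, f, g}): φ is true.
  g (successors {b, c, g}): φ is true.
  h (successors {c, e, f, h}): φ is true.
For instance, at d:
  At d: \Diamond (s \to \Box s) requires s \to \Box s at some successor in {a, c, f, h}.
    s \to \Box s holds at a, so \Diamond (s \to \Box s) is true at d.
      At a: s is false, \Box s is false, so s \to \Box s is true.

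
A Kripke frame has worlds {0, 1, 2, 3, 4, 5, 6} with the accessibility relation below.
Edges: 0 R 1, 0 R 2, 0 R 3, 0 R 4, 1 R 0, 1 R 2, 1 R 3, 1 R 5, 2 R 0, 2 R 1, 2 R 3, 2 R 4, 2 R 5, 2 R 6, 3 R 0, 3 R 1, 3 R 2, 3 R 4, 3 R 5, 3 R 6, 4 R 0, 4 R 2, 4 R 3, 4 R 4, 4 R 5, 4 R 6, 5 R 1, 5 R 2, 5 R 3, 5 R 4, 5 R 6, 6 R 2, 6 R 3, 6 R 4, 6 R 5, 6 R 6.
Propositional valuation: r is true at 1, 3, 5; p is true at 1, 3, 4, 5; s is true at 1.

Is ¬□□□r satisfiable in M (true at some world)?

Recall that □ψ holds at a world iff ψ holds at every accessible world, and ◇ψ holds iff ψ holds at some accessible world.
Let φ = ¬□□□r. Evaluate φ at each world:
  0 (successors {1, 2, 3, 4}): φ is true.
  1 (successors {0, 2, 3, 5}): φ is true.
  2 (successors {0, 1, 3, 4, 5, 6}): φ is true.
  3 (successors {0, 1, 2, 4, 5, 6}): φ is true.
  4 (successors {0, 2, 3, 4, 5, 6}): φ is true.
  5 (successors {1, 2, 3, 4, 6}): φ is true.
  6 (successors {2, 3, 4, 5, 6}): φ is true.
Detail at 0 (witness):
  At 0: □□□r is false, so ¬□□□r is true.
    At 0: □□□r requires □□r at every successor {1, 2, 3, 4}.
      □□r fails at 1, so □□□r is false at 0.

Yes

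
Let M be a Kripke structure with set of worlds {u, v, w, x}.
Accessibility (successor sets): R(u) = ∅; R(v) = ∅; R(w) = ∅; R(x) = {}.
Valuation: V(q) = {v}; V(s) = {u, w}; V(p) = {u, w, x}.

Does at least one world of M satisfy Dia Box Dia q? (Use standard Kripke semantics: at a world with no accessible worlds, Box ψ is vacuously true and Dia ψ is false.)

Recall that Box ψ holds at a world iff ψ holds at every accessible world, and Dia ψ holds iff ψ holds at some accessible world.
Let φ = Dia Box Dia q. Evaluate φ at each world:
  u (successors ∅): φ is false.
  v (successors ∅): φ is false.
  w (successors ∅): φ is false.
  x (successors ∅): φ is false.
For instance, at x:
  At x: no accessible worlds, so Dia Box Dia q is false.

No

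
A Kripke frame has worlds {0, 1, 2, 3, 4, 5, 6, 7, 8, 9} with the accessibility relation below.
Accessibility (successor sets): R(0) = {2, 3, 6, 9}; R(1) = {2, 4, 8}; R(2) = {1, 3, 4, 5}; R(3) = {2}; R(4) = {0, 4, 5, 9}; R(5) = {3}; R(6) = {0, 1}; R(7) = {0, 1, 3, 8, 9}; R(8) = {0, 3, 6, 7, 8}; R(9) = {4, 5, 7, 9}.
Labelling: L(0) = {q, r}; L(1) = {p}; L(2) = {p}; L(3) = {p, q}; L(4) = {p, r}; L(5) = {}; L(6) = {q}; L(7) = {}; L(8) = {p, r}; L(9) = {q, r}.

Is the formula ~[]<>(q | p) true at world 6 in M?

At 6: []<>(q | p) is true, so ~[]<>(q | p) is false.
  At 6: []<>(q | p) requires <>(q | p) at every successor {0, 1}.
      At 0: <>(q | p) requires q | p at some successor in {2, 3, 6, 9}.
        q | p holds at 2, so <>(q | p) is true at 0.
      At 1: <>(q | p) requires q | p at some successor in {2, 4, 8}.
        q | p holds at 2, so <>(q | p) is true at 1.
  So []<>(q | p) is true at 6.

No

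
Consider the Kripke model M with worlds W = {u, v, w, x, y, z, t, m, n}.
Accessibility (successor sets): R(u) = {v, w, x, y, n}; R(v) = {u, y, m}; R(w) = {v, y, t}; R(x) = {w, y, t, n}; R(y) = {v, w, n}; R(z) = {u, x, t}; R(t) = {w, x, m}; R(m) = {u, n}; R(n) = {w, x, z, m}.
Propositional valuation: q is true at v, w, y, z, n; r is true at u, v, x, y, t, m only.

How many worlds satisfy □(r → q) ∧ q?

Recall that □ψ holds at a world iff ψ holds at every accessible world, and ◇ψ holds iff ψ holds at some accessible world.
Let φ = □(r → q) ∧ q. Evaluate φ at each world:
  u (successors {v, w, x, y, n}): φ is false.
  v (successors {u, y, m}): φ is false.
  w (successors {v, y, t}): φ is false.
  x (successors {w, y, t, n}): φ is false.
  y (successors {v, w, n}): φ is true.
  z (successors {u, x, t}): φ is false.
  t (successors {w, x, m}): φ is false.
  m (successors {u, n}): φ is false.
  n (successors {w, x, z, m}): φ is false.
For instance, at y:
  At y: □(r → q) is true, q is true, so □(r → q) ∧ q is true.
    At y: □(r → q) requires r → q at every successor {v, w, n}.
      At v: r → q is true.
      At w: r → q is true.
      At n: r → q is true.
    So □(r → q) is true at y.
Satisfying worlds: {y}

1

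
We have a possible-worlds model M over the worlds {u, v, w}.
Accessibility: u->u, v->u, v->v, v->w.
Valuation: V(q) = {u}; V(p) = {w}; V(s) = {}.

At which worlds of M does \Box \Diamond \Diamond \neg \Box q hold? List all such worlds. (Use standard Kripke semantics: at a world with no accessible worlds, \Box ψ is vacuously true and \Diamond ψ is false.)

Let φ = \Box \Diamond \Diamond \neg \Box q. Evaluate φ at each world:
  u (successors {u}): φ is false.
  v (successors {u, v, w}): φ is false.
  w (successors ∅): φ is true.
For instance, at v:
  At v: \Box \Diamond \Diamond \neg \Box q requires \Diamond \Diamond \neg \Box q at every successor {u, v, w}.
    \Diamond \Diamond \neg \Box q fails at u, so \Box \Diamond \Diamond \neg \Box q is false at v.
      At u: \Diamond \Diamond \neg \Box q requires \Diamond \neg \Box q at some successor in {u}.
        At u: \Diamond \neg \Box q is false.
      So \Diamond \Diamond \neg \Box q is false at u.
Satisfying worlds: {w}

w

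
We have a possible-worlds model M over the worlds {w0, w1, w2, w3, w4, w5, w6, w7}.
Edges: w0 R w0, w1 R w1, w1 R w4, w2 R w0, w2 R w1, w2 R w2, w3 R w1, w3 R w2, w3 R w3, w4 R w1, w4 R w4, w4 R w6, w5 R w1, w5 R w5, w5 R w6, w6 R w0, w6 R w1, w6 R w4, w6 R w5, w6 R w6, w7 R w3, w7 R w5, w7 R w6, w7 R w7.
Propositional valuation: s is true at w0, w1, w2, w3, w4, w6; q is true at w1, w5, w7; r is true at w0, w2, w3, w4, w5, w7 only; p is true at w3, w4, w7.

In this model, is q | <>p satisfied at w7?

At w7: q is true, <>p is true, so q | <>p is true.
  At w7: <>p requires p at some successor in {w3, w5, w6, w7}.
    p holds at w3, so <>p is true at w7.

Yes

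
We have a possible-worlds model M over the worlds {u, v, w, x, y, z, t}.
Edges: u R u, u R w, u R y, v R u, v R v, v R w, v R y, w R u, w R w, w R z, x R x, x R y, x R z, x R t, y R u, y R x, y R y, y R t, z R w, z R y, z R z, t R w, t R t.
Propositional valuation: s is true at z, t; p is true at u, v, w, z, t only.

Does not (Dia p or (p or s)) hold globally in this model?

No

Let φ = not (Dia p or (p or s)). Evaluate φ at each world:
  u (successors {u, w, y}): φ is false.
  v (successors {u, v, w, y}): φ is false.
  w (successors {u, w, z}): φ is false.
  x (successors {x, y, z, t}): φ is false.
  y (successors {u, x, y, t}): φ is false.
  z (successors {w, y, z}): φ is false.
  t (successors {w, t}): φ is false.
Detail at u (counterexample):
  At u: Dia p or (p or s) is true, so not (Dia p or (p or s)) is false.
    At u: Dia p is true, p or s is true, so Dia p or (p or s) is true.
      At u: Dia p requires p at some successor in {u, w, y}.
        p holds at u, so Dia p is true at u.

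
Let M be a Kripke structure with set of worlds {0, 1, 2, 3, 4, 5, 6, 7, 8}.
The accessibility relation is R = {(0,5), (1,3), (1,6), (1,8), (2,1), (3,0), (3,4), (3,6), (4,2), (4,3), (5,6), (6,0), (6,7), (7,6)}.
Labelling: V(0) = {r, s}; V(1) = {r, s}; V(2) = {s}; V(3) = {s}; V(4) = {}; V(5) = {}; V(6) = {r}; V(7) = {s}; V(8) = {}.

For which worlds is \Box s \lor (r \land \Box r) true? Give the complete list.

2, 4, 6, 8

Let φ = \Box s \lor (r \land \Box r). Evaluate φ at each world:
  0 (successors {5}): φ is false.
  1 (successors {3, 6, 8}): φ is false.
  2 (successors {1}): φ is true.
  3 (successors {0, 4, 6}): φ is false.
  4 (successors {2, 3}): φ is true.
  5 (successors {6}): φ is false.
  6 (successors {0, 7}): φ is true.
  7 (successors {6}): φ is false.
  8 (successors ∅): φ is true.
For instance, at 4:
  At 4: \Box s is true, r \land \Box r is false, so \Box s \lor (r \land \Box r) is true.
    At 4: \Box s requires s at every successor {2, 3}.
      At 2: s is true.
      At 3: s is true.
    So \Box s is true at 4.
    At 4: r is false, \Box r is false, so r \land \Box r is false.
      At 4: \Box r requires r at every successor {2, 3}.
        r fails at 2, so \Box r is false at 4.
Satisfying worlds: {2, 4, 6, 8}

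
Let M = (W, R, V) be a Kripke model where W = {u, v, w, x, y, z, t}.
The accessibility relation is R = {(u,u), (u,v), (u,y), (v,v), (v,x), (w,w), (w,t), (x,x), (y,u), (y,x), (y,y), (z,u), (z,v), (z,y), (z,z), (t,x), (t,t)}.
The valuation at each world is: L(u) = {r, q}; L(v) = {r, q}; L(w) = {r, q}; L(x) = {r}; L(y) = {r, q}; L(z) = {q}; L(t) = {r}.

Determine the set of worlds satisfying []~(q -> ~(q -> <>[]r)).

Let φ = []~(q -> ~(q -> <>[]r)). Evaluate φ at each world:
  u (successors {u, v, y}): φ is true.
  v (successors {v, x}): φ is false.
  w (successors {w, t}): φ is false.
  x (successors {x}): φ is false.
  y (successors {u, x, y}): φ is false.
  z (successors {u, v, y, z}): φ is true.
  t (successors {x, t}): φ is false.
For instance, at y:
  At y: []~(q -> ~(q -> <>[]r)) requires ~(q -> ~(q -> <>[]r)) at every successor {u, x, y}.
    ~(q -> ~(q -> <>[]r)) fails at x, so []~(q -> ~(q -> <>[]r)) is false at y.
      At x: q -> ~(q -> <>[]r) is true, so ~(q -> ~(q -> <>[]r)) is false.
Satisfying worlds: {u, z}

u, z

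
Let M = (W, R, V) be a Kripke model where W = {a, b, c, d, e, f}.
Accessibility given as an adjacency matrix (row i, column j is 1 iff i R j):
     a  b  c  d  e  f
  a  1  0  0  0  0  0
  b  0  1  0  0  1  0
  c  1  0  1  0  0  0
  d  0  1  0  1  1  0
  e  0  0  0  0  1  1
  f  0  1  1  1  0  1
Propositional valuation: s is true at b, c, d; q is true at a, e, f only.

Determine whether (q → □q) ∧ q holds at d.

No

At d: q → □q is true, q is false, so (q → □q) ∧ q is false.
  At d: q is false, □q is false, so q → □q is true.
    At d: □q requires q at every successor {b, d, e}.
      q fails at b, so □q is false at d.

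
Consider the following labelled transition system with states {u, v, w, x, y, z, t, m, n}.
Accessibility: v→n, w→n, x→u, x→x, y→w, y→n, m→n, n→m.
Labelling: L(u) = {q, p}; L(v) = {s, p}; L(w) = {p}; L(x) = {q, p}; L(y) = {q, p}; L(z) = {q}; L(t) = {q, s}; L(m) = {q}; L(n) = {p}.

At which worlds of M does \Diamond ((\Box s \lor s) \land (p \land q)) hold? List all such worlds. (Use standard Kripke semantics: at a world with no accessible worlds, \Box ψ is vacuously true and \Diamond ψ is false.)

Recall that \Box ψ holds at a world iff ψ holds at every accessible world, and \Diamond ψ holds iff ψ holds at some accessible world.
Let φ = \Diamond ((\Box s \lor s) \land (p \land q)). Evaluate φ at each world:
  u (successors ∅): φ is false.
  v (successors {n}): φ is false.
  w (successors {n}): φ is false.
  x (successors {u, x}): φ is true.
  y (successors {w, n}): φ is false.
  z (successors ∅): φ is false.
  t (successors ∅): φ is false.
  m (successors {n}): φ is false.
  n (successors {m}): φ is false.
For instance, at n:
  At n: \Diamond ((\Box s \lor s) \land (p \land q)) requires (\Box s \lor s) \land (p \land q) at some successor in {m}.
    At m: (\Box s \lor s) \land (p \land q) is false.
  So \Diamond ((\Box s \lor s) \land (p \land q)) is false at n.
Satisfying worlds: {x}

x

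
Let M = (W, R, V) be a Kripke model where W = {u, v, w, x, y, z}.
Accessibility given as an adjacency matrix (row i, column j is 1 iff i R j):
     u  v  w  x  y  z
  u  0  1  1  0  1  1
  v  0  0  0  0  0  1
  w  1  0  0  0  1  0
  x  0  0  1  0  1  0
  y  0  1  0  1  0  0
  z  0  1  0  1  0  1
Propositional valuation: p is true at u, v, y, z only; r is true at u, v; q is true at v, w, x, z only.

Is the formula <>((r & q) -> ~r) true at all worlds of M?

Yes

Let φ = <>((r & q) -> ~r). Evaluate φ at each world:
  u (successors {v, w, y, z}): φ is true.
  v (successors {z}): φ is true.
  w (successors {u, y}): φ is true.
  x (successors {w, y}): φ is true.
  y (successors {v, x}): φ is true.
  z (successors {v, x, z}): φ is true.
For instance, at u:
  At u: <>((r & q) -> ~r) requires (r & q) -> ~r at some successor in {v, w, y, z}.
    (r & q) -> ~r holds at w, so <>((r & q) -> ~r) is true at u.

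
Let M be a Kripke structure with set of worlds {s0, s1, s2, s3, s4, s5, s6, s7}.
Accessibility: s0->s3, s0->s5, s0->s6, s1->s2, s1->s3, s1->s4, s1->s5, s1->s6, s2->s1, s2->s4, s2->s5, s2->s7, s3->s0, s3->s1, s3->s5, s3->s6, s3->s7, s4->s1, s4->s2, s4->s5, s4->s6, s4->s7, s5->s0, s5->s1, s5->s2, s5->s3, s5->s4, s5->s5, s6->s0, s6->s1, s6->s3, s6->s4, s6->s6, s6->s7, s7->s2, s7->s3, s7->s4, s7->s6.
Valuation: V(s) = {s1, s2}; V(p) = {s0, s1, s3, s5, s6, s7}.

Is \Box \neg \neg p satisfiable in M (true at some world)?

Let φ = \Box \neg \neg p. Evaluate φ at each world:
  s0 (successors {s3, s5, s6}): φ is true.
  s1 (successors {s2, s3, s4, s5, s6}): φ is false.
  s2 (successors {s1, s4, s5, s7}): φ is false.
  s3 (successors {s0, s1, s5, s6, s7}): φ is true.
  s4 (successors {s1, s2, s5, s6, s7}): φ is false.
  s5 (successors {s0, s1, s2, s3, s4, s5}): φ is false.
  s6 (successors {s0, s1, s3, s4, s6, s7}): φ is false.
  s7 (successors {s2, s3, s4, s6}): φ is false.
Detail at s0 (witness):
  At s0: \Box \neg \neg p requires \neg \neg p at every successor {s3, s5, s6}.
    At s3: \neg \neg p is true.
    At s5: \neg \neg p is true.
    At s6: \neg \neg p is true.
  So \Box \neg \neg p is true at s0.

Yes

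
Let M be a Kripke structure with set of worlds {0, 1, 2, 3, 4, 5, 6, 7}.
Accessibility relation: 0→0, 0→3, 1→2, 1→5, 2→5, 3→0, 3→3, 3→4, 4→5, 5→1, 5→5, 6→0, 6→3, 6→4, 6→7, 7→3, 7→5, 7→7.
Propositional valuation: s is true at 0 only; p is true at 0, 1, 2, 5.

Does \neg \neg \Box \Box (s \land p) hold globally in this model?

No

Let φ = \neg \neg \Box \Box (s \land p). Evaluate φ at each world:
  0 (successors {0, 3}): φ is false.
  1 (successors {2, 5}): φ is false.
  2 (successors {5}): φ is false.
  3 (successors {0, 3, 4}): φ is false.
  4 (successors {5}): φ is false.
  5 (successors {1, 5}): φ is false.
  6 (successors {0, 3, 4, 7}): φ is false.
  7 (successors {3, 5, 7}): φ is false.
Detail at 0 (counterexample):
  At 0: \neg \Box \Box (s \land p) is true, so \neg \neg \Box \Box (s \land p) is false.
    At 0: \Box \Box (s \land p) is false, so \neg \Box \Box (s \land p) is true.
      At 0: \Box \Box (s \land p) requires \Box (s \land p) at every successor {0, 3}.
        \Box (s \land p) fails at 0, so \Box \Box (s \land p) is false at 0.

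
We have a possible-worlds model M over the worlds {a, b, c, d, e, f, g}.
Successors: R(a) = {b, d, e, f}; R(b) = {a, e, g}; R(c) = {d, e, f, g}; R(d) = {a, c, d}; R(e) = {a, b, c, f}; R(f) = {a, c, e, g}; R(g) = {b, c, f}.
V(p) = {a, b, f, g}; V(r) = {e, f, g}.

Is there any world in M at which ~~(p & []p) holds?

No

Let φ = ~~(p & []p). Evaluate φ at each world:
  a (successors {b, d, e, f}): φ is false.
  b (successors {a, e, g}): φ is false.
  c (successors {d, e, f, g}): φ is false.
  d (successors {a, c, d}): φ is false.
  e (successors {a, b, c, f}): φ is false.
  f (successors {a, c, e, g}): φ is false.
  g (successors {b, c, f}): φ is false.
For instance, at g:
  At g: ~(p & []p) is true, so ~~(p & []p) is false.
    At g: p & []p is false, so ~(p & []p) is true.
      At g: p is true, []p is false, so p & []p is false.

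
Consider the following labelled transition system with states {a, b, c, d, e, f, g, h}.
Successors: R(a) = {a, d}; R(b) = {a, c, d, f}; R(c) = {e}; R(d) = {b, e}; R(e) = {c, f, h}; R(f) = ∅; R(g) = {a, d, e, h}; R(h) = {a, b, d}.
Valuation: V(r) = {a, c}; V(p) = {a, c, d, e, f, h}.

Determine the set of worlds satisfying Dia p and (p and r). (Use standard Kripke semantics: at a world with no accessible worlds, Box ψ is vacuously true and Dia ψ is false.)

Let φ = Dia p and (p and r). Evaluate φ at each world:
  a (successors {a, d}): φ is true.
  b (successors {a, c, d, f}): φ is false.
  c (successors {e}): φ is true.
  d (successors {b, e}): φ is false.
  e (successors {c, f, h}): φ is false.
  f (successors ∅): φ is false.
  g (successors {a, d, e, h}): φ is false.
  h (successors {a, b, d}): φ is false.
For instance, at g:
  At g: Dia p is true, p and r is false, so Dia p and (p and r) is false.
    At g: Dia p requires p at some successor in {a, d, e, h}.
      p holds at a, so Dia p is true at g.
Satisfying worlds: {a, c}

a, c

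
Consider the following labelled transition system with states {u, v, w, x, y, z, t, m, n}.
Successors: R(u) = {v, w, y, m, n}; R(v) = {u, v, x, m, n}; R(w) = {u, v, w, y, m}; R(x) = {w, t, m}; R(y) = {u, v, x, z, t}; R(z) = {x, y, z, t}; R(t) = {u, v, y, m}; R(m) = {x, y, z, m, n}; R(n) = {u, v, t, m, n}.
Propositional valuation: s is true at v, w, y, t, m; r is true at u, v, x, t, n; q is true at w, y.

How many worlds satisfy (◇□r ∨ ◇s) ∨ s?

9

Let φ = (◇□r ∨ ◇s) ∨ s. Evaluate φ at each world:
  u (successors {v, w, y, m, n}): φ is true.
  v (successors {u, v, x, m, n}): φ is true.
  w (successors {u, v, w, y, m}): φ is true.
  x (successors {w, t, m}): φ is true.
  y (successors {u, v, x, z, t}): φ is true.
  z (successors {x, y, z, t}): φ is true.
  t (successors {u, v, y, m}): φ is true.
  m (successors {x, y, z, m, n}): φ is true.
  n (successors {u, v, t, m, n}): φ is true.
For instance, at y:
  At y: ◇□r ∨ ◇s is true, s is true, so (◇□r ∨ ◇s) ∨ s is true.
    At y: ◇□r is false, ◇s is true, so ◇□r ∨ ◇s is true.
      At y: ◇□r requires □r at some successor in {u, v, x, z, t}.
        At u: □r is false.
        At v: □r is false.
        At x: □r is false.
        At z: □r is false.
        At t: □r is false.
      So ◇□r is false at y.
      At y: ◇s requires s at some successor in {u, v, x, z, t}.
        s holds at v, so ◇s is true at y.
Satisfying worlds: {u, v, w, x, y, z, t, m, n}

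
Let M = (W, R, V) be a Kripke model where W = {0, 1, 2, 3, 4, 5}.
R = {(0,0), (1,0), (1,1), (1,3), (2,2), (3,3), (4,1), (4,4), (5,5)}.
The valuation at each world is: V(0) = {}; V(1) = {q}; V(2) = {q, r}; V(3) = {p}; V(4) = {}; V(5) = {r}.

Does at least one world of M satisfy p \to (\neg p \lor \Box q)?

Yes

Let φ = p \to (\neg p \lor \Box q). Evaluate φ at each world:
  0 (successors {0}): φ is true.
  1 (successors {0, 1, 3}): φ is true.
  2 (successors {2}): φ is true.
  3 (successors {3}): φ is false.
  4 (successors {1, 4}): φ is true.
  5 (successors {5}): φ is true.
Detail at 0 (witness):
  At 0: p is false, \neg p \lor \Box q is true, so p \to (\neg p \lor \Box q) is true.
    At 0: \neg p is true, \Box q is false, so \neg p \lor \Box q is true.
      At 0: \Box q requires q at every successor {0}.
        q fails at 0, so \Box q is false at 0.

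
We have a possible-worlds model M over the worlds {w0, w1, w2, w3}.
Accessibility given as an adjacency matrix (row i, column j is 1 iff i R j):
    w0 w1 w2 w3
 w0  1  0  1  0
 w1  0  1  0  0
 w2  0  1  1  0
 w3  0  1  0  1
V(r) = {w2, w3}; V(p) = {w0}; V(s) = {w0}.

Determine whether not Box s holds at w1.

Recall that Box ψ holds at a world iff ψ holds at every accessible world, and Dia ψ holds iff ψ holds at some accessible world.
At w1: Box s is false, so not Box s is true.
  At w1: Box s requires s at every successor {w1}.
    s fails at w1, so Box s is false at w1.

Yes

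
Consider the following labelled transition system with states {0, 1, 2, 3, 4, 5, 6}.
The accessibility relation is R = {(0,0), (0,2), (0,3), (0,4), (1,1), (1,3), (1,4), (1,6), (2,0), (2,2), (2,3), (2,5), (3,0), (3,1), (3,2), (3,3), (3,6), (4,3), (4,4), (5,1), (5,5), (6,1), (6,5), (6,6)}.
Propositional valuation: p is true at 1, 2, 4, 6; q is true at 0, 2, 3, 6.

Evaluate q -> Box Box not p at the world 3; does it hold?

At 3: q is true, Box Box not p is false, so q -> Box Box not p is false.
  At 3: Box Box not p requires Box not p at every successor {0, 1, 2, 3, 6}.
    Box not p fails at 0, so Box Box not p is false at 3.
      At 0: Box not p requires not p at every successor {0, 2, 3, 4}.
        not p fails at 2, so Box not p is false at 0.

No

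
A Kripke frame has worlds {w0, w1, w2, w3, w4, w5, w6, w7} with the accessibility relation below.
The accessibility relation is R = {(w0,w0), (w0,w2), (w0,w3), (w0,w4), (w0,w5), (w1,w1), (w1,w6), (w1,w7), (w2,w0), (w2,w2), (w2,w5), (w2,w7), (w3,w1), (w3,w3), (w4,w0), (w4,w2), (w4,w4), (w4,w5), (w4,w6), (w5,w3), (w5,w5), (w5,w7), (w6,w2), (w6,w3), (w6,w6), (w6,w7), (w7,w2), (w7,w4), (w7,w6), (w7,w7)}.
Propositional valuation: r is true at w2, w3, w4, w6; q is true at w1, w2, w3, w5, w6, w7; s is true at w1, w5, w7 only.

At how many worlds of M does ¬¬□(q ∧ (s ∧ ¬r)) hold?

Recall that □ψ holds at a world iff ψ holds at every accessible world, and ◇ψ holds iff ψ holds at some accessible world.
Let φ = ¬¬□(q ∧ (s ∧ ¬r)). Evaluate φ at each world:
  w0 (successors {w0, w2, w3, w4, w5}): φ is false.
  w1 (successors {w1, w6, w7}): φ is false.
  w2 (successors {w0, w2, w5, w7}): φ is false.
  w3 (successors {w1, w3}): φ is false.
  w4 (successors {w0, w2, w4, w5, w6}): φ is false.
  w5 (successors {w3, w5, w7}): φ is false.
  w6 (successors {w2, w3, w6, w7}): φ is false.
  w7 (successors {w2, w4, w6, w7}): φ is false.
For instance, at w4:
  At w4: ¬□(q ∧ (s ∧ ¬r)) is true, so ¬¬□(q ∧ (s ∧ ¬r)) is false.
    At w4: □(q ∧ (s ∧ ¬r)) is false, so ¬□(q ∧ (s ∧ ¬r)) is true.
      At w4: □(q ∧ (s ∧ ¬r)) requires q ∧ (s ∧ ¬r) at every successor {w0, w2, w4, w5, w6}.
        q ∧ (s ∧ ¬r) fails at w0, so □(q ∧ (s ∧ ¬r)) is false at w4.
Satisfying worlds: none.

0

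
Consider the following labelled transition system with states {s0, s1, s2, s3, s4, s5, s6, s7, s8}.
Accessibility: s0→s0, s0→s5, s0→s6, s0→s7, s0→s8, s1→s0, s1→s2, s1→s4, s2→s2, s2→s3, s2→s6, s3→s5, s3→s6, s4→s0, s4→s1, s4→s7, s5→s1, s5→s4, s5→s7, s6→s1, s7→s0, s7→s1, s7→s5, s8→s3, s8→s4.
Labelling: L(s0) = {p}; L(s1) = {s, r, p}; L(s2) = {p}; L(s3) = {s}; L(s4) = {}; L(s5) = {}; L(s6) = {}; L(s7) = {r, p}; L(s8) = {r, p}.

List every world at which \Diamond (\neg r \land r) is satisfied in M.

none

Let φ = \Diamond (\neg r \land r). Evaluate φ at each world:
  s0 (successors {s0, s5, s6, s7, s8}): φ is false.
  s1 (successors {s0, s2, s4}): φ is false.
  s2 (successors {s2, s3, s6}): φ is false.
  s3 (successors {s5, s6}): φ is false.
  s4 (successors {s0, s1, s7}): φ is false.
  s5 (successors {s1, s4, s7}): φ is false.
  s6 (successors {s1}): φ is false.
  s7 (successors {s0, s1, s5}): φ is false.
  s8 (successors {s3, s4}): φ is false.
For instance, at s2:
  At s2: \Diamond (\neg r \land r) requires \neg r \land r at some successor in {s2, s3, s6}.
    At s2: \neg r \land r is false.
    At s3: \neg r \land r is false.
    At s6: \neg r \land r is false.
  So \Diamond (\neg r \land r) is false at s2.
Satisfying worlds: none.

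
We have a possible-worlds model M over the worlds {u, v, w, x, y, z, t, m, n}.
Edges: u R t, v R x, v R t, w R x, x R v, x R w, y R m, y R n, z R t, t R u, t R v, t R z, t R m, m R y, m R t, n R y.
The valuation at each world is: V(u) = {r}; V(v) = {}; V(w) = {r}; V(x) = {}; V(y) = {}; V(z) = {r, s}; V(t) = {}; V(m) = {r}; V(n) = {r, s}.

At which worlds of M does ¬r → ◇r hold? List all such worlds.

u, w, x, y, z, t, m, n

Recall that ◇ψ holds at a world iff ψ holds at some accessible world.
Let φ = ¬r → ◇r. Evaluate φ at each world:
  u (successors {t}): φ is true.
  v (successors {x, t}): φ is false.
  w (successors {x}): φ is true.
  x (successors {v, w}): φ is true.
  y (successors {m, n}): φ is true.
  z (successors {t}): φ is true.
  t (successors {u, v, z, m}): φ is true.
  m (successors {y, t}): φ is true.
  n (successors {y}): φ is true.
For instance, at x:
  At x: ¬r is true, ◇r is true, so ¬r → ◇r is true.
    At x: ◇r requires r at some successor in {v, w}.
      r holds at w, so ◇r is true at x.
Satisfying worlds: {u, w, x, y, z, t, m, n}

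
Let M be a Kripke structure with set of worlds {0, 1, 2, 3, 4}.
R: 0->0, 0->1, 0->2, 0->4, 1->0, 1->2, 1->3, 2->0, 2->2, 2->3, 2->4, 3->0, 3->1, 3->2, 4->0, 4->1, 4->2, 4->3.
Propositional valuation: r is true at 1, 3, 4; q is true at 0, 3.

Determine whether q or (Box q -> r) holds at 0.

At 0: q is true, Box q -> r is true, so q or (Box q -> r) is true.
  At 0: Box q is false, r is false, so Box q -> r is true.
    At 0: Box q requires q at every successor {0, 1, 2, 4}.
      q fails at 1, so Box q is false at 0.

Yes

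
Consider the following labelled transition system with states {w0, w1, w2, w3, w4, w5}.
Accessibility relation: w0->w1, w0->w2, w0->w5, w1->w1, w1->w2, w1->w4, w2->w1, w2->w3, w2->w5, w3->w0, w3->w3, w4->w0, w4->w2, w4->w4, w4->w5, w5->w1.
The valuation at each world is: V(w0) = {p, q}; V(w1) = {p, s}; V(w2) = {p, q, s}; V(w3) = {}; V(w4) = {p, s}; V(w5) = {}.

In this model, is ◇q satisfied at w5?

Recall that ◇ψ holds at a world iff ψ holds at some accessible world.
At w5: ◇q requires q at some successor in {w1}.
  At w1: q is false.
So ◇q is false at w5.

No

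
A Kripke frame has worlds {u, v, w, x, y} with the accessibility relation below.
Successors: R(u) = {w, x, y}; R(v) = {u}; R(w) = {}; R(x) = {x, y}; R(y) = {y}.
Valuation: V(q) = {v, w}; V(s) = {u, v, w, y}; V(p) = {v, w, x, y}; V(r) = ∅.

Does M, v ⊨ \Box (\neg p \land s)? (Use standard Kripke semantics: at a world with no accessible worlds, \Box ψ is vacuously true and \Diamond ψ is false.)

Yes

At v: \Box (\neg p \land s) requires \neg p \land s at every successor {u}.
  At u: \neg p \land s is true.
So \Box (\neg p \land s) is true at v.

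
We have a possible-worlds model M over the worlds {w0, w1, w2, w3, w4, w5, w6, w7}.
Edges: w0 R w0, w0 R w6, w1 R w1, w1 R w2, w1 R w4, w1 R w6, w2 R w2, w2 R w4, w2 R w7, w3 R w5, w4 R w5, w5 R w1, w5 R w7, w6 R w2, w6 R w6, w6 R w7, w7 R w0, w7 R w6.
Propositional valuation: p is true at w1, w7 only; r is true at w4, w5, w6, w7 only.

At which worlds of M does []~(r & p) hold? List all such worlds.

w0, w1, w3, w4, w7

Let φ = []~(r & p). Evaluate φ at each world:
  w0 (successors {w0, w6}): φ is true.
  w1 (successors {w1, w2, w4, w6}): φ is true.
  w2 (successors {w2, w4, w7}): φ is false.
  w3 (successors {w5}): φ is true.
  w4 (successors {w5}): φ is true.
  w5 (successors {w1, w7}): φ is false.
  w6 (successors {w2, w6, w7}): φ is false.
  w7 (successors {w0, w6}): φ is true.
For instance, at w6:
  At w6: []~(r & p) requires ~(r & p) at every successor {w2, w6, w7}.
    ~(r & p) fails at w7, so []~(r & p) is false at w6.
Satisfying worlds: {w0, w1, w3, w4, w7}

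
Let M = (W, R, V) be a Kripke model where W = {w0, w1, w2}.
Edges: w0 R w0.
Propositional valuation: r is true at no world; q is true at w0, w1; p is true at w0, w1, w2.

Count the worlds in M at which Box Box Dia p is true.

3

Let φ = Box Box Dia p. Evaluate φ at each world:
  w0 (successors {w0}): φ is true.
  w1 (successors ∅): φ is true.
  w2 (successors ∅): φ is true.
For instance, at w0:
  At w0: Box Box Dia p requires Box Dia p at every successor {w0}.
      At w0: Box Dia p requires Dia p at every successor {w0}.
        At w0: Dia p is true.
      So Box Dia p is true at w0.
  So Box Box Dia p is true at w0.
Satisfying worlds: {w0, w1, w2}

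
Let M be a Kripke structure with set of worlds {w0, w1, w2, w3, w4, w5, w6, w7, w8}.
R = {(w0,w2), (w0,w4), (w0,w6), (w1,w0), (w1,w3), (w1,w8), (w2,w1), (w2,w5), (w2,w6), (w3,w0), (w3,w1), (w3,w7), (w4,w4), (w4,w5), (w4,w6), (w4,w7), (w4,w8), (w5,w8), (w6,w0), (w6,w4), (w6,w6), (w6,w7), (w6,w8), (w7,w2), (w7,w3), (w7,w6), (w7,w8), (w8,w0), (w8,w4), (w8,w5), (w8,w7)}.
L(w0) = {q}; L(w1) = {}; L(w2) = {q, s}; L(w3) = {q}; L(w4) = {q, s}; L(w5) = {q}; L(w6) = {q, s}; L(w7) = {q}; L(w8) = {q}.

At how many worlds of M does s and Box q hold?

Let φ = s and Box q. Evaluate φ at each world:
  w0 (successors {w2, w4, w6}): φ is false.
  w1 (successors {w0, w3, w8}): φ is false.
  w2 (successors {w1, w5, w6}): φ is false.
  w3 (successors {w0, w1, w7}): φ is false.
  w4 (successors {w4, w5, w6, w7, w8}): φ is true.
  w5 (successors {w8}): φ is false.
  w6 (successors {w0, w4, w6, w7, w8}): φ is true.
  w7 (successors {w2, w3, w6, w8}): φ is false.
  w8 (successors {w0, w4, w5, w7}): φ is false.
For instance, at w8:
  At w8: s is false, Box q is true, so s and Box q is false.
    At w8: Box q requires q at every successor {w0, w4, w5, w7}.
      At w0: q is true.
      At w4: q is true.
      At w5: q is true.
      At w7: q is true.
    So Box q is true at w8.
Satisfying worlds: {w4, w6}

2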